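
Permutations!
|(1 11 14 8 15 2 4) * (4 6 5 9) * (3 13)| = 10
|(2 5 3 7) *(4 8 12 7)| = 7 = |(2 5 3 4 8 12 7)|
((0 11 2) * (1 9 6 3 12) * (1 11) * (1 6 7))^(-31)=(0 2 11 12 3 6)(1 7 9)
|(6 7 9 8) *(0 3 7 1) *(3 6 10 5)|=6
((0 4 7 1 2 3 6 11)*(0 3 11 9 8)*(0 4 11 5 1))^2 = (0 3 9 4)(1 5 2)(6 8 7 11)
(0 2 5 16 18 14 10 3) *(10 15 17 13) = (0 2 5 16 18 14 15 17 13 10 3) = [2, 1, 5, 0, 4, 16, 6, 7, 8, 9, 3, 11, 12, 10, 15, 17, 18, 13, 14]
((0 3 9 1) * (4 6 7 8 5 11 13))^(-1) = ((0 3 9 1)(4 6 7 8 5 11 13))^(-1) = (0 1 9 3)(4 13 11 5 8 7 6)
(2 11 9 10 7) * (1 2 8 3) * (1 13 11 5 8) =(1 2 5 8 3 13 11 9 10 7) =[0, 2, 5, 13, 4, 8, 6, 1, 3, 10, 7, 9, 12, 11]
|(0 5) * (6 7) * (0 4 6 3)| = |(0 5 4 6 7 3)| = 6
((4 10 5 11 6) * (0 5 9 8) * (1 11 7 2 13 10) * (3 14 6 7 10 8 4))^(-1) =((0 5 10 9 4 1 11 7 2 13 8)(3 14 6))^(-1) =(0 8 13 2 7 11 1 4 9 10 5)(3 6 14)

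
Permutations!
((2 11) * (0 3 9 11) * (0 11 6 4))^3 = (0 6 3 4 9)(2 11)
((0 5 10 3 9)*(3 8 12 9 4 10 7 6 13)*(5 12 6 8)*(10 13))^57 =((0 12 9)(3 4 13)(5 7 8 6 10))^57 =(13)(5 8 10 7 6)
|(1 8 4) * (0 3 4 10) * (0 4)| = |(0 3)(1 8 10 4)| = 4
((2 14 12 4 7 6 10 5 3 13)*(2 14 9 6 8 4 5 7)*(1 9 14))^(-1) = ((1 9 6 10 7 8 4 2 14 12 5 3 13))^(-1) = (1 13 3 5 12 14 2 4 8 7 10 6 9)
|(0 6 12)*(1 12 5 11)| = 6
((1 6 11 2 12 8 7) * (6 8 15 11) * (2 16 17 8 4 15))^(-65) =(1 7 8 17 16 11 15 4)(2 12)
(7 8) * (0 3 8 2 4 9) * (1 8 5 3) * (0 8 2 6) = (0 1 2 4 9 8 7 6)(3 5) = [1, 2, 4, 5, 9, 3, 0, 6, 7, 8]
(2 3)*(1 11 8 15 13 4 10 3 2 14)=(1 11 8 15 13 4 10 3 14)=[0, 11, 2, 14, 10, 5, 6, 7, 15, 9, 3, 8, 12, 4, 1, 13]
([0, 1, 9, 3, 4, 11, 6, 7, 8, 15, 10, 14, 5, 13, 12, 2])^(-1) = [0, 1, 15, 3, 4, 12, 6, 7, 8, 2, 10, 5, 14, 13, 11, 9]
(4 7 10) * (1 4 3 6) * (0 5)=(0 5)(1 4 7 10 3 6)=[5, 4, 2, 6, 7, 0, 1, 10, 8, 9, 3]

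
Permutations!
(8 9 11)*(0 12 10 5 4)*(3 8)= [12, 1, 2, 8, 0, 4, 6, 7, 9, 11, 5, 3, 10]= (0 12 10 5 4)(3 8 9 11)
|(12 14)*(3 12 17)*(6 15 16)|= |(3 12 14 17)(6 15 16)|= 12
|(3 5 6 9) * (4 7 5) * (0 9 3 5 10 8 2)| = 10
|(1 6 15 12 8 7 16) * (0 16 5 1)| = |(0 16)(1 6 15 12 8 7 5)| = 14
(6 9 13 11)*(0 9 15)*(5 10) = (0 9 13 11 6 15)(5 10) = [9, 1, 2, 3, 4, 10, 15, 7, 8, 13, 5, 6, 12, 11, 14, 0]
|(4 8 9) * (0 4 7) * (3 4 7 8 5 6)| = 4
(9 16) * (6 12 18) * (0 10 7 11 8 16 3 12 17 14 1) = (0 10 7 11 8 16 9 3 12 18 6 17 14 1) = [10, 0, 2, 12, 4, 5, 17, 11, 16, 3, 7, 8, 18, 13, 1, 15, 9, 14, 6]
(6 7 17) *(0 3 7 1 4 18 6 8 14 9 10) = [3, 4, 2, 7, 18, 5, 1, 17, 14, 10, 0, 11, 12, 13, 9, 15, 16, 8, 6] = (0 3 7 17 8 14 9 10)(1 4 18 6)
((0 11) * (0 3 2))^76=((0 11 3 2))^76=(11)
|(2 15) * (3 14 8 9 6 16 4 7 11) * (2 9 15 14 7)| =|(2 14 8 15 9 6 16 4)(3 7 11)| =24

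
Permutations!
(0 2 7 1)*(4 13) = (0 2 7 1)(4 13) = [2, 0, 7, 3, 13, 5, 6, 1, 8, 9, 10, 11, 12, 4]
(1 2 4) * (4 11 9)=[0, 2, 11, 3, 1, 5, 6, 7, 8, 4, 10, 9]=(1 2 11 9 4)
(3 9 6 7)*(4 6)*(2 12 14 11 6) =(2 12 14 11 6 7 3 9 4) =[0, 1, 12, 9, 2, 5, 7, 3, 8, 4, 10, 6, 14, 13, 11]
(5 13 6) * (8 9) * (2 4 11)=(2 4 11)(5 13 6)(8 9)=[0, 1, 4, 3, 11, 13, 5, 7, 9, 8, 10, 2, 12, 6]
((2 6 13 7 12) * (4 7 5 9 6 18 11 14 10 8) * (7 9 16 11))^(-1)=(2 12 7 18)(4 8 10 14 11 16 5 13 6 9)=((2 18 7 12)(4 9 6 13 5 16 11 14 10 8))^(-1)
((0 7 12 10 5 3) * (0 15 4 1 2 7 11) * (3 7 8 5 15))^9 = (15)(0 11)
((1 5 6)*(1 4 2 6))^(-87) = (6)(1 5) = ((1 5)(2 6 4))^(-87)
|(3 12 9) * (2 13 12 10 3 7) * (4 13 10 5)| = |(2 10 3 5 4 13 12 9 7)| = 9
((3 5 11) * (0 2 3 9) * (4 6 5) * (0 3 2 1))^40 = (3 11 6)(4 9 5)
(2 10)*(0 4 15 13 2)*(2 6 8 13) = [4, 1, 10, 3, 15, 5, 8, 7, 13, 9, 0, 11, 12, 6, 14, 2] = (0 4 15 2 10)(6 8 13)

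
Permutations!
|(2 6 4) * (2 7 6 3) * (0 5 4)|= 10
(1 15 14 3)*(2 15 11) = (1 11 2 15 14 3) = [0, 11, 15, 1, 4, 5, 6, 7, 8, 9, 10, 2, 12, 13, 3, 14]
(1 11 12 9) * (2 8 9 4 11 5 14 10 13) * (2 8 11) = (1 5 14 10 13 8 9)(2 11 12 4) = [0, 5, 11, 3, 2, 14, 6, 7, 9, 1, 13, 12, 4, 8, 10]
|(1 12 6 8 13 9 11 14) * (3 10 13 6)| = 8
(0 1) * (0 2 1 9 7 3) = [9, 2, 1, 0, 4, 5, 6, 3, 8, 7] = (0 9 7 3)(1 2)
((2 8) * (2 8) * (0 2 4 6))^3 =((8)(0 2 4 6))^3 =(8)(0 6 4 2)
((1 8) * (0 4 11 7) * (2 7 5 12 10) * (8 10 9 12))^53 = (0 7 2 10 1 8 5 11 4)(9 12)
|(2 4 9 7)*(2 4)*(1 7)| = 4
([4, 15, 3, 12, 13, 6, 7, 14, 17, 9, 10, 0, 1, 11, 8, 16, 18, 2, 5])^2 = [13, 16, 12, 1, 11, 7, 14, 8, 2, 9, 10, 4, 15, 0, 17, 18, 5, 3, 6]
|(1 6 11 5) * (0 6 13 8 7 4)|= |(0 6 11 5 1 13 8 7 4)|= 9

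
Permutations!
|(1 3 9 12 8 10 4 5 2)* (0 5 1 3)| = |(0 5 2 3 9 12 8 10 4 1)| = 10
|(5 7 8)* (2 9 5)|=5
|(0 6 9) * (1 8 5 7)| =12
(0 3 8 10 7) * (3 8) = (0 8 10 7) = [8, 1, 2, 3, 4, 5, 6, 0, 10, 9, 7]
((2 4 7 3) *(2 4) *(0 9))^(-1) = (0 9)(3 7 4)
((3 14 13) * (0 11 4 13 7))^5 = (0 14 13 11 7 3 4)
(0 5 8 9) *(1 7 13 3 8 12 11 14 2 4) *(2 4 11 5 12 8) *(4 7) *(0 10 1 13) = (0 12 5 8 9 10 1 4 13 3 2 11 14 7) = [12, 4, 11, 2, 13, 8, 6, 0, 9, 10, 1, 14, 5, 3, 7]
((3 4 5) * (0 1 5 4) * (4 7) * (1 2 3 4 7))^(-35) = ((7)(0 2 3)(1 5 4))^(-35) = (7)(0 2 3)(1 5 4)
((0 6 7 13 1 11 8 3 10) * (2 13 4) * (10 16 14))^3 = (0 4 1 3 10 7 13 8 14 6 2 11 16)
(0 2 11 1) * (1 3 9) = [2, 0, 11, 9, 4, 5, 6, 7, 8, 1, 10, 3] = (0 2 11 3 9 1)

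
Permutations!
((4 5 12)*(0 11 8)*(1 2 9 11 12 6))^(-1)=((0 12 4 5 6 1 2 9 11 8))^(-1)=(0 8 11 9 2 1 6 5 4 12)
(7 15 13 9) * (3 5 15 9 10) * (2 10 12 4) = (2 10 3 5 15 13 12 4)(7 9) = [0, 1, 10, 5, 2, 15, 6, 9, 8, 7, 3, 11, 4, 12, 14, 13]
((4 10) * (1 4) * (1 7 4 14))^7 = (1 14)(4 10 7)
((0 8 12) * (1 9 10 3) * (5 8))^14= ((0 5 8 12)(1 9 10 3))^14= (0 8)(1 10)(3 9)(5 12)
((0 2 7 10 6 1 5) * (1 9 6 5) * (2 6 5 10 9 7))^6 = (10)(0 6 7 9 5)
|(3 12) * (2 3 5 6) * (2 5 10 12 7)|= 6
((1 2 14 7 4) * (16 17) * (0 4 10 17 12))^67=(0 17 14 4 16 7 1 12 10 2)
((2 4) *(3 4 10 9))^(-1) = (2 4 3 9 10)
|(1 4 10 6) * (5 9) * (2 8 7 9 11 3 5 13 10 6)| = |(1 4 6)(2 8 7 9 13 10)(3 5 11)| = 6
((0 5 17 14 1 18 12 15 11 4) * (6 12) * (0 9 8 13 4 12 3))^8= ((0 5 17 14 1 18 6 3)(4 9 8 13)(11 12 15))^8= (18)(11 15 12)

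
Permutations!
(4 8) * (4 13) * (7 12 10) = (4 8 13)(7 12 10) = [0, 1, 2, 3, 8, 5, 6, 12, 13, 9, 7, 11, 10, 4]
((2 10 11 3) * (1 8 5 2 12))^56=(12)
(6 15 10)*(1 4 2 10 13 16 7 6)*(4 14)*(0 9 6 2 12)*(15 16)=[9, 14, 10, 3, 12, 5, 16, 2, 8, 6, 1, 11, 0, 15, 4, 13, 7]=(0 9 6 16 7 2 10 1 14 4 12)(13 15)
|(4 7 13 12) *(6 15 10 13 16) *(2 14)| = 8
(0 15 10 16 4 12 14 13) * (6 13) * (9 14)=[15, 1, 2, 3, 12, 5, 13, 7, 8, 14, 16, 11, 9, 0, 6, 10, 4]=(0 15 10 16 4 12 9 14 6 13)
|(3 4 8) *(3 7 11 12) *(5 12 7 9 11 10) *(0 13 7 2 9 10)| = 6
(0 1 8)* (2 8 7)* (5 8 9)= [1, 7, 9, 3, 4, 8, 6, 2, 0, 5]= (0 1 7 2 9 5 8)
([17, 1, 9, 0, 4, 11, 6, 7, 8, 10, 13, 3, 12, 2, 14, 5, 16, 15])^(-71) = (0 17 15 5 11 3)(2 9 10 13)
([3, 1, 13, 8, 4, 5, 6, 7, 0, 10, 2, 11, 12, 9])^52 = [3, 1, 2, 8, 4, 5, 6, 7, 0, 9, 10, 11, 12, 13]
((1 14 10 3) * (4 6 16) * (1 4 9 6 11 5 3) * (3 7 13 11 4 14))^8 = (6 9 16) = ((1 3 14 10)(5 7 13 11)(6 16 9))^8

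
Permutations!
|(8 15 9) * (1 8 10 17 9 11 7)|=15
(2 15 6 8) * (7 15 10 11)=[0, 1, 10, 3, 4, 5, 8, 15, 2, 9, 11, 7, 12, 13, 14, 6]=(2 10 11 7 15 6 8)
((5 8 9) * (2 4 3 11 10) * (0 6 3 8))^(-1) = ((0 6 3 11 10 2 4 8 9 5))^(-1) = (0 5 9 8 4 2 10 11 3 6)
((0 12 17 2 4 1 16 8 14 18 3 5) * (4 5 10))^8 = (18)(0 2 12 5 17)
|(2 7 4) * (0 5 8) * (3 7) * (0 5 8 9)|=4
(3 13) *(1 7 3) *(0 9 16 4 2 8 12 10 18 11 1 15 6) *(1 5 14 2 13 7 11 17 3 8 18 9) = [1, 11, 18, 7, 13, 14, 0, 8, 12, 16, 9, 5, 10, 15, 2, 6, 4, 3, 17] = (0 1 11 5 14 2 18 17 3 7 8 12 10 9 16 4 13 15 6)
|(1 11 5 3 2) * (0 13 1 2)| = 6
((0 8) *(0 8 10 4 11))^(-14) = (0 4)(10 11)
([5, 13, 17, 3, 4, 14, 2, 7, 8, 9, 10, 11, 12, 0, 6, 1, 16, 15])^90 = (17)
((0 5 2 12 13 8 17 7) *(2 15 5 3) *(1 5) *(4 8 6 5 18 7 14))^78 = (0 3 2 12 13 6 5 15 1 18 7)(4 17)(8 14)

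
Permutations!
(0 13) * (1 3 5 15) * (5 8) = (0 13)(1 3 8 5 15) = [13, 3, 2, 8, 4, 15, 6, 7, 5, 9, 10, 11, 12, 0, 14, 1]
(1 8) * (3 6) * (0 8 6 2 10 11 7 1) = (0 8)(1 6 3 2 10 11 7) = [8, 6, 10, 2, 4, 5, 3, 1, 0, 9, 11, 7]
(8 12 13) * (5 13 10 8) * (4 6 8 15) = (4 6 8 12 10 15)(5 13) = [0, 1, 2, 3, 6, 13, 8, 7, 12, 9, 15, 11, 10, 5, 14, 4]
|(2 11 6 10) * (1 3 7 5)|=4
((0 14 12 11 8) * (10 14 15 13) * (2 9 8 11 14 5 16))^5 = (0 16 15 2 13 9 10 8 5)(12 14)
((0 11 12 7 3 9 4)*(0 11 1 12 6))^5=(0 9 1 4 12 11 7 6 3)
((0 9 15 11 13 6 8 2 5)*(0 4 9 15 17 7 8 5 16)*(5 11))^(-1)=(0 16 2 8 7 17 9 4 5 15)(6 13 11)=((0 15 5 4 9 17 7 8 2 16)(6 11 13))^(-1)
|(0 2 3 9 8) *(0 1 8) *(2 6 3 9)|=10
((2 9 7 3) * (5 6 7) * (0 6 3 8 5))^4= (0 5)(2 7)(3 6)(8 9)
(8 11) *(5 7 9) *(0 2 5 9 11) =(0 2 5 7 11 8) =[2, 1, 5, 3, 4, 7, 6, 11, 0, 9, 10, 8]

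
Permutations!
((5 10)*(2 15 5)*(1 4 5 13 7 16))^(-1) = ((1 4 5 10 2 15 13 7 16))^(-1) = (1 16 7 13 15 2 10 5 4)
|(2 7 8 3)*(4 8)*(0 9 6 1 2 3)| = 8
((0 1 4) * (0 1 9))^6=((0 9)(1 4))^6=(9)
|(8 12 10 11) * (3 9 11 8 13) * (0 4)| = 12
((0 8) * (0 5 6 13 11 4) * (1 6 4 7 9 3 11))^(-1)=((0 8 5 4)(1 6 13)(3 11 7 9))^(-1)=(0 4 5 8)(1 13 6)(3 9 7 11)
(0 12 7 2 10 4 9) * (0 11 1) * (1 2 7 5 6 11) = [12, 0, 10, 3, 9, 6, 11, 7, 8, 1, 4, 2, 5] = (0 12 5 6 11 2 10 4 9 1)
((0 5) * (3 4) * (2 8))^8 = ((0 5)(2 8)(3 4))^8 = (8)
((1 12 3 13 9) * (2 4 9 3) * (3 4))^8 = ((1 12 2 3 13 4 9))^8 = (1 12 2 3 13 4 9)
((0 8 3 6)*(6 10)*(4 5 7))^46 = ((0 8 3 10 6)(4 5 7))^46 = (0 8 3 10 6)(4 5 7)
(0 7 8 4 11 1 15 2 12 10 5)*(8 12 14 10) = (0 7 12 8 4 11 1 15 2 14 10 5) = [7, 15, 14, 3, 11, 0, 6, 12, 4, 9, 5, 1, 8, 13, 10, 2]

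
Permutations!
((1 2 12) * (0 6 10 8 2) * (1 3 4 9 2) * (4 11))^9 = (0 1 8 10 6)(2 11)(3 9)(4 12)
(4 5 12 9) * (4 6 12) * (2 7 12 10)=(2 7 12 9 6 10)(4 5)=[0, 1, 7, 3, 5, 4, 10, 12, 8, 6, 2, 11, 9]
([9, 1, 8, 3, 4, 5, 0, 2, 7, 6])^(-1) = [6, 1, 7, 3, 4, 5, 9, 8, 2, 0]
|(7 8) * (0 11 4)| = 6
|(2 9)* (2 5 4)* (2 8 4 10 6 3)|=|(2 9 5 10 6 3)(4 8)|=6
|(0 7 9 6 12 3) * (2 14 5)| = 6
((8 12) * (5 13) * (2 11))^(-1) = ((2 11)(5 13)(8 12))^(-1) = (2 11)(5 13)(8 12)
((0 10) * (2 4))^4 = (10)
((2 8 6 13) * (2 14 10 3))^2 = ((2 8 6 13 14 10 3))^2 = (2 6 14 3 8 13 10)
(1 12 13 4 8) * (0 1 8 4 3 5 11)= [1, 12, 2, 5, 4, 11, 6, 7, 8, 9, 10, 0, 13, 3]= (0 1 12 13 3 5 11)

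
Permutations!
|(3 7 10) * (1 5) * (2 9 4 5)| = 15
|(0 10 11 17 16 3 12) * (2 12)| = |(0 10 11 17 16 3 2 12)| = 8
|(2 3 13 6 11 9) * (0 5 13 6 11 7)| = |(0 5 13 11 9 2 3 6 7)| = 9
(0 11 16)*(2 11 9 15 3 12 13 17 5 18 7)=(0 9 15 3 12 13 17 5 18 7 2 11 16)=[9, 1, 11, 12, 4, 18, 6, 2, 8, 15, 10, 16, 13, 17, 14, 3, 0, 5, 7]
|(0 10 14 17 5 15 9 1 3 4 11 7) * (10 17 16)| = |(0 17 5 15 9 1 3 4 11 7)(10 14 16)| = 30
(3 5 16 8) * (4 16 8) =(3 5 8)(4 16) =[0, 1, 2, 5, 16, 8, 6, 7, 3, 9, 10, 11, 12, 13, 14, 15, 4]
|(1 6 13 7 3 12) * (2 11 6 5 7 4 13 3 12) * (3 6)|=12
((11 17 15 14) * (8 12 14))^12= (17)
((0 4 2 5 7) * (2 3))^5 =(0 7 5 2 3 4)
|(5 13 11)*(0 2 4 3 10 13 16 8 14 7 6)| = 13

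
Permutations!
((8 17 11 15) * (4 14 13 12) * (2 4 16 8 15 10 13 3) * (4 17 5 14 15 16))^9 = ((2 17 11 10 13 12 4 15 16 8 5 14 3))^9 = (2 8 12 17 5 4 11 14 15 10 3 16 13)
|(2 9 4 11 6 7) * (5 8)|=|(2 9 4 11 6 7)(5 8)|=6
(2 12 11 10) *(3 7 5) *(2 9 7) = (2 12 11 10 9 7 5 3) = [0, 1, 12, 2, 4, 3, 6, 5, 8, 7, 9, 10, 11]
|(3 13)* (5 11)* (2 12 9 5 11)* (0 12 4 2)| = |(0 12 9 5)(2 4)(3 13)| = 4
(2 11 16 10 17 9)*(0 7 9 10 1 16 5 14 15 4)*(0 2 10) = (0 7 9 10 17)(1 16)(2 11 5 14 15 4) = [7, 16, 11, 3, 2, 14, 6, 9, 8, 10, 17, 5, 12, 13, 15, 4, 1, 0]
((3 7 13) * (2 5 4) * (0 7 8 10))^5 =((0 7 13 3 8 10)(2 5 4))^5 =(0 10 8 3 13 7)(2 4 5)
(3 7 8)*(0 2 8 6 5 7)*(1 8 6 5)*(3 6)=(0 2 3)(1 8 6)(5 7)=[2, 8, 3, 0, 4, 7, 1, 5, 6]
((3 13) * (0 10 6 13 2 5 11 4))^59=(0 2 10 5 6 11 13 4 3)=((0 10 6 13 3 2 5 11 4))^59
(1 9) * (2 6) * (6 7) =(1 9)(2 7 6) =[0, 9, 7, 3, 4, 5, 2, 6, 8, 1]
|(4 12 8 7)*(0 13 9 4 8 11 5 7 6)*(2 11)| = |(0 13 9 4 12 2 11 5 7 8 6)| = 11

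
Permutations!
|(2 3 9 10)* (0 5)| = |(0 5)(2 3 9 10)| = 4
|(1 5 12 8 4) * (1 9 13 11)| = 8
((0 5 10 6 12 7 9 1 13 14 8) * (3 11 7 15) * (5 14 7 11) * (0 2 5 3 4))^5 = ((0 14 8 2 5 10 6 12 15 4)(1 13 7 9))^5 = (0 10)(1 13 7 9)(2 15)(4 5)(6 14)(8 12)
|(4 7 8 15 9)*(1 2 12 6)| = |(1 2 12 6)(4 7 8 15 9)| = 20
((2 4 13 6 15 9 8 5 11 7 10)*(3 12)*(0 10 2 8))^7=((0 10 8 5 11 7 2 4 13 6 15 9)(3 12))^7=(0 4 8 6 11 9 2 10 13 5 15 7)(3 12)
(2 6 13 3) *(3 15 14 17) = (2 6 13 15 14 17 3) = [0, 1, 6, 2, 4, 5, 13, 7, 8, 9, 10, 11, 12, 15, 17, 14, 16, 3]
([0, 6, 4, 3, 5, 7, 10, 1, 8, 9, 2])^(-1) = [0, 7, 10, 3, 2, 4, 1, 5, 8, 9, 6]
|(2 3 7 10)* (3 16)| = |(2 16 3 7 10)| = 5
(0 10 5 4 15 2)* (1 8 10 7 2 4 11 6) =(0 7 2)(1 8 10 5 11 6)(4 15) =[7, 8, 0, 3, 15, 11, 1, 2, 10, 9, 5, 6, 12, 13, 14, 4]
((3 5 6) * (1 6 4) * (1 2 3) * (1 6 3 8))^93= (1 4)(2 3)(5 8)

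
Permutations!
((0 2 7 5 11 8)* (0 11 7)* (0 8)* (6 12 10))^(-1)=((0 2 8 11)(5 7)(6 12 10))^(-1)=(0 11 8 2)(5 7)(6 10 12)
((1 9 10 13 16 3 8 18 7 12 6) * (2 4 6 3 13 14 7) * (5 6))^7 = (1 8 9 18 10 2 14 4 7 5 12 6 3)(13 16)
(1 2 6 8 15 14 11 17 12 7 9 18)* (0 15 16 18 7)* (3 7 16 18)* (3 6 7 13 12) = [15, 2, 7, 13, 4, 5, 8, 9, 18, 16, 10, 17, 0, 12, 11, 14, 6, 3, 1] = (0 15 14 11 17 3 13 12)(1 2 7 9 16 6 8 18)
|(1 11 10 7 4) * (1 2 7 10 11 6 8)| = |(11)(1 6 8)(2 7 4)| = 3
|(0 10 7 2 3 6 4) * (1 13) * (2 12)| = |(0 10 7 12 2 3 6 4)(1 13)| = 8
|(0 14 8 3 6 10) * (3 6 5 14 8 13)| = |(0 8 6 10)(3 5 14 13)| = 4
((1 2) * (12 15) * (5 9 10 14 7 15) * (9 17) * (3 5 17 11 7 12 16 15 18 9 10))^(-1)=(1 2)(3 9 18 7 11 5)(10 17 12 14)(15 16)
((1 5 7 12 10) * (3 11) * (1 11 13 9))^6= (1 3 12)(5 13 10)(7 9 11)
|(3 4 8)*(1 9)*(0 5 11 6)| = |(0 5 11 6)(1 9)(3 4 8)| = 12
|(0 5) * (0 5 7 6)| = |(0 7 6)| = 3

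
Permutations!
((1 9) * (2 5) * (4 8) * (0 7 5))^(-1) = (0 2 5 7)(1 9)(4 8)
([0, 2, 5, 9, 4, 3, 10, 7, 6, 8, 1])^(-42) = [0, 6, 10, 2, 4, 1, 9, 7, 3, 5, 8]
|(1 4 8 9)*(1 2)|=5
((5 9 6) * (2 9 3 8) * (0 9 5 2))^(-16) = ((0 9 6 2 5 3 8))^(-16) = (0 3 2 9 8 5 6)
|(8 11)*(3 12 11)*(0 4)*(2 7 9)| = |(0 4)(2 7 9)(3 12 11 8)| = 12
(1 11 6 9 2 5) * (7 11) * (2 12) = (1 7 11 6 9 12 2 5) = [0, 7, 5, 3, 4, 1, 9, 11, 8, 12, 10, 6, 2]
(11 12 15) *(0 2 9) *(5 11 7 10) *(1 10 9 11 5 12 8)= (0 2 11 8 1 10 12 15 7 9)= [2, 10, 11, 3, 4, 5, 6, 9, 1, 0, 12, 8, 15, 13, 14, 7]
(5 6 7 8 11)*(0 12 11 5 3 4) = (0 12 11 3 4)(5 6 7 8) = [12, 1, 2, 4, 0, 6, 7, 8, 5, 9, 10, 3, 11]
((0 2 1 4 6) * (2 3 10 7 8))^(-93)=(0 1 7)(2 10 6)(3 4 8)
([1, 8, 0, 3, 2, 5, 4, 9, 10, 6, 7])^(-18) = [0, 1, 2, 3, 4, 5, 6, 7, 8, 9, 10]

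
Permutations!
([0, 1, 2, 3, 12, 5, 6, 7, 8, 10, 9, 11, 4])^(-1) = (4 12)(9 10)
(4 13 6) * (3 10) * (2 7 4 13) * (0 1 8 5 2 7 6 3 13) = [1, 8, 6, 10, 7, 2, 0, 4, 5, 9, 13, 11, 12, 3] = (0 1 8 5 2 6)(3 10 13)(4 7)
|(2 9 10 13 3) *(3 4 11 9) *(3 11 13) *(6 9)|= 6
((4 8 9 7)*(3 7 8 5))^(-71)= (3 7 4 5)(8 9)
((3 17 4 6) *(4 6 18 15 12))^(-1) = ((3 17 6)(4 18 15 12))^(-1) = (3 6 17)(4 12 15 18)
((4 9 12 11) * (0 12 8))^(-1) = ((0 12 11 4 9 8))^(-1) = (0 8 9 4 11 12)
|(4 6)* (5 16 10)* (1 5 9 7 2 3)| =8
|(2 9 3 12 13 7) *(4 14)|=6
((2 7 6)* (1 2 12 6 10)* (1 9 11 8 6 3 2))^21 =(2 9 6)(3 10 8)(7 11 12)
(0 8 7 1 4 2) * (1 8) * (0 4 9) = (0 1 9)(2 4)(7 8) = [1, 9, 4, 3, 2, 5, 6, 8, 7, 0]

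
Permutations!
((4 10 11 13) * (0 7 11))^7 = (0 7 11 13 4 10)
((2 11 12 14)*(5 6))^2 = (2 12)(11 14)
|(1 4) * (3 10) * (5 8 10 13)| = 10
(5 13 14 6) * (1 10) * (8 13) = [0, 10, 2, 3, 4, 8, 5, 7, 13, 9, 1, 11, 12, 14, 6] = (1 10)(5 8 13 14 6)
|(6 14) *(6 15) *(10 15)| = 4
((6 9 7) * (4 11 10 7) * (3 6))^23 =(3 9 11 7 6 4 10)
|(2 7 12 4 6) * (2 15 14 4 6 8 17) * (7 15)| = |(2 15 14 4 8 17)(6 7 12)| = 6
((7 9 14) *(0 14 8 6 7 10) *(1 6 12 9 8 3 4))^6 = (14)(1 3 12 7)(4 9 8 6)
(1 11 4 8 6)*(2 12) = (1 11 4 8 6)(2 12) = [0, 11, 12, 3, 8, 5, 1, 7, 6, 9, 10, 4, 2]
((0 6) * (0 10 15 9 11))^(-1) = ((0 6 10 15 9 11))^(-1) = (0 11 9 15 10 6)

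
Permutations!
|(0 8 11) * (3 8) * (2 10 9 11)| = |(0 3 8 2 10 9 11)| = 7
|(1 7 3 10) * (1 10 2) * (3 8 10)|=6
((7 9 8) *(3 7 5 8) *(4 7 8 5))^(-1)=(3 9 7 4 8)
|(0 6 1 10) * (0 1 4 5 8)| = 10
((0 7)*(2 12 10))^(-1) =((0 7)(2 12 10))^(-1) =(0 7)(2 10 12)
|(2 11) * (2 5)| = 3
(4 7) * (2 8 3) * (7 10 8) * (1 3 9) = [0, 3, 7, 2, 10, 5, 6, 4, 9, 1, 8] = (1 3 2 7 4 10 8 9)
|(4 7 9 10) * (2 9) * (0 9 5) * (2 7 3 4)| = 10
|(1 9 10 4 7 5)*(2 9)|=|(1 2 9 10 4 7 5)|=7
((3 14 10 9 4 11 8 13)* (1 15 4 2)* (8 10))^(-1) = ((1 15 4 11 10 9 2)(3 14 8 13))^(-1) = (1 2 9 10 11 4 15)(3 13 8 14)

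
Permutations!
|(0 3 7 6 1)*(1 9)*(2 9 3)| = |(0 2 9 1)(3 7 6)| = 12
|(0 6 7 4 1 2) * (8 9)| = 6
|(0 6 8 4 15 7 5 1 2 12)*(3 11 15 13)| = 13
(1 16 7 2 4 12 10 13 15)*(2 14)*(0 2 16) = (0 2 4 12 10 13 15 1)(7 14 16) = [2, 0, 4, 3, 12, 5, 6, 14, 8, 9, 13, 11, 10, 15, 16, 1, 7]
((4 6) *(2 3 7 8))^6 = (2 7)(3 8)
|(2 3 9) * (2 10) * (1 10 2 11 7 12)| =15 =|(1 10 11 7 12)(2 3 9)|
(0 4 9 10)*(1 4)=(0 1 4 9 10)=[1, 4, 2, 3, 9, 5, 6, 7, 8, 10, 0]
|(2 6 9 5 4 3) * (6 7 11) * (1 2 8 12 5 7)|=|(1 2)(3 8 12 5 4)(6 9 7 11)|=20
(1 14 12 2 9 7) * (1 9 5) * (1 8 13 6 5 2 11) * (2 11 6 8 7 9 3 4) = (1 14 12 6 5 7 3 4 2 11)(8 13) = [0, 14, 11, 4, 2, 7, 5, 3, 13, 9, 10, 1, 6, 8, 12]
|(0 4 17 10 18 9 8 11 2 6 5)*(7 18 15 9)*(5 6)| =10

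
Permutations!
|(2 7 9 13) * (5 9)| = 5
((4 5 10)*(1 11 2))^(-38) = (1 11 2)(4 5 10)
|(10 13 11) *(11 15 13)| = |(10 11)(13 15)| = 2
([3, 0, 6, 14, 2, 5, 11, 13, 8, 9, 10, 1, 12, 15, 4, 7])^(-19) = (0 6 14 1 2 3 11 4)(7 15 13)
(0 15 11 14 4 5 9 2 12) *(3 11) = (0 15 3 11 14 4 5 9 2 12) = [15, 1, 12, 11, 5, 9, 6, 7, 8, 2, 10, 14, 0, 13, 4, 3]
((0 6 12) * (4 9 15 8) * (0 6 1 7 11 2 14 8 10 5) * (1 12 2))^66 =(15)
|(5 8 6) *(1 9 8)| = |(1 9 8 6 5)| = 5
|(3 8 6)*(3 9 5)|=5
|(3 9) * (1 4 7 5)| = 4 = |(1 4 7 5)(3 9)|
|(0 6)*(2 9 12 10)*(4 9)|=10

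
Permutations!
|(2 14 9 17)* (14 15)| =|(2 15 14 9 17)| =5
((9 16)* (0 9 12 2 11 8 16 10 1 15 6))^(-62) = ((0 9 10 1 15 6)(2 11 8 16 12))^(-62) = (0 15 10)(1 9 6)(2 16 11 12 8)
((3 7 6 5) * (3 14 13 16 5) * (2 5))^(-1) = (2 16 13 14 5)(3 6 7)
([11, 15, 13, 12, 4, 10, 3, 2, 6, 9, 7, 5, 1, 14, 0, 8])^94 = [13, 3, 10, 8, 4, 0, 15, 5, 1, 9, 11, 14, 6, 7, 2, 12]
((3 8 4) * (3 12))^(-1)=(3 12 4 8)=((3 8 4 12))^(-1)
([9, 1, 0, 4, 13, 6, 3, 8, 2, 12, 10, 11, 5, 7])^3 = (0 5 4 8 9 6 13 2 12 3 7)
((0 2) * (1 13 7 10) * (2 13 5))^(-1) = (0 2 5 1 10 7 13)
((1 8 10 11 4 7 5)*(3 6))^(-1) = (1 5 7 4 11 10 8)(3 6)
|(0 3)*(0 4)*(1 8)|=|(0 3 4)(1 8)|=6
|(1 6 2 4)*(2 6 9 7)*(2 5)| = 6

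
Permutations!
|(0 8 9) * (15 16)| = |(0 8 9)(15 16)| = 6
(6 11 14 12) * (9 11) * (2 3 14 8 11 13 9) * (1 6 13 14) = (1 6 2 3)(8 11)(9 14 12 13) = [0, 6, 3, 1, 4, 5, 2, 7, 11, 14, 10, 8, 13, 9, 12]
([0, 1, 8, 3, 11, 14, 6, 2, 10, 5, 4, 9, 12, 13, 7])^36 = (14)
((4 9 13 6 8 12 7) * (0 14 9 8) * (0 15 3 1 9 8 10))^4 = (0 7 14 4 8 10 12)(1 15 13)(3 6 9)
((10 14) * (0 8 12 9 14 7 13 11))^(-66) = ((0 8 12 9 14 10 7 13 11))^(-66) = (0 7 9)(8 13 14)(10 12 11)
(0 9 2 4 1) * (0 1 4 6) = (0 9 2 6) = [9, 1, 6, 3, 4, 5, 0, 7, 8, 2]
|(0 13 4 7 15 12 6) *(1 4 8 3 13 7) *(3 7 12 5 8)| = |(0 12 6)(1 4)(3 13)(5 8 7 15)| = 12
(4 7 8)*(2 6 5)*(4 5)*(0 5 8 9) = [5, 1, 6, 3, 7, 2, 4, 9, 8, 0] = (0 5 2 6 4 7 9)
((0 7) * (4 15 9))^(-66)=((0 7)(4 15 9))^(-66)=(15)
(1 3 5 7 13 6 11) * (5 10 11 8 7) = (1 3 10 11)(6 8 7 13) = [0, 3, 2, 10, 4, 5, 8, 13, 7, 9, 11, 1, 12, 6]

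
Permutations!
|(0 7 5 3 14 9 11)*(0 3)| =12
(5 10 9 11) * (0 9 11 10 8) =[9, 1, 2, 3, 4, 8, 6, 7, 0, 10, 11, 5] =(0 9 10 11 5 8)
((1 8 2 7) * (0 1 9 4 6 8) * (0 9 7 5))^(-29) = ((0 1 9 4 6 8 2 5))^(-29) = (0 4 2 1 6 5 9 8)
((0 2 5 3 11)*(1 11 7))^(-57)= (0 11 1 7 3 5 2)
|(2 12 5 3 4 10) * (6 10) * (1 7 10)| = 9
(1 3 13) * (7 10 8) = (1 3 13)(7 10 8) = [0, 3, 2, 13, 4, 5, 6, 10, 7, 9, 8, 11, 12, 1]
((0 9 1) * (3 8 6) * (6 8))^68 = ((0 9 1)(3 6))^68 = (0 1 9)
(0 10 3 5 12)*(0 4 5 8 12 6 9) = [10, 1, 2, 8, 5, 6, 9, 7, 12, 0, 3, 11, 4] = (0 10 3 8 12 4 5 6 9)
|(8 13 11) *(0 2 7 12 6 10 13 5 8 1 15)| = 10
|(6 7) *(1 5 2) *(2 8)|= 4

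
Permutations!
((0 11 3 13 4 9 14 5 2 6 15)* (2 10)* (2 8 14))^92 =(0 3 4 2 15 11 13 9 6)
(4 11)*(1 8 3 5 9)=[0, 8, 2, 5, 11, 9, 6, 7, 3, 1, 10, 4]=(1 8 3 5 9)(4 11)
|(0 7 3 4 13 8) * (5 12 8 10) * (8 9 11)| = |(0 7 3 4 13 10 5 12 9 11 8)| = 11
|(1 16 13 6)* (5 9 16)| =6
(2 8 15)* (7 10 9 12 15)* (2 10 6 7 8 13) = (2 13)(6 7)(9 12 15 10) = [0, 1, 13, 3, 4, 5, 7, 6, 8, 12, 9, 11, 15, 2, 14, 10]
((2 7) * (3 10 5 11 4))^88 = ((2 7)(3 10 5 11 4))^88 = (3 11 10 4 5)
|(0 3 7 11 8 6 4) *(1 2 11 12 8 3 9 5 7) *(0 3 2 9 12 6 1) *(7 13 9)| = |(0 12 8 1 7 6 4 3)(2 11)(5 13 9)| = 24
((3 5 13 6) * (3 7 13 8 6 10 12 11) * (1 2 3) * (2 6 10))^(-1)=(1 11 12 10 8 5 3 2 13 7 6)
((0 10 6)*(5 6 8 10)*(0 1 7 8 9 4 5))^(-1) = ((1 7 8 10 9 4 5 6))^(-1) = (1 6 5 4 9 10 8 7)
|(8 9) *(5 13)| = |(5 13)(8 9)| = 2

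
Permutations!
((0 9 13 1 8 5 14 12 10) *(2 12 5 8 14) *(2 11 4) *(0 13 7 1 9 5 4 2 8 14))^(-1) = (0 1 7 9 13 10 12 2 11 5)(4 14 8)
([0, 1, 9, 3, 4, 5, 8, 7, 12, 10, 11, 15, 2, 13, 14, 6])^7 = (2 12 8 6 15 11 10 9)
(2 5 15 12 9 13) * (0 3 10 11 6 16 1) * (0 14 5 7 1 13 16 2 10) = (0 3)(1 14 5 15 12 9 16 13 10 11 6 2 7) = [3, 14, 7, 0, 4, 15, 2, 1, 8, 16, 11, 6, 9, 10, 5, 12, 13]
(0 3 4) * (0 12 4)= (0 3)(4 12)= [3, 1, 2, 0, 12, 5, 6, 7, 8, 9, 10, 11, 4]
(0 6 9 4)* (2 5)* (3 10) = [6, 1, 5, 10, 0, 2, 9, 7, 8, 4, 3] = (0 6 9 4)(2 5)(3 10)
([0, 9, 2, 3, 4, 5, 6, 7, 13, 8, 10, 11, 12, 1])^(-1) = [0, 13, 2, 3, 4, 5, 6, 7, 9, 1, 10, 11, 12, 8]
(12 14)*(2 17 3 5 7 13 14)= (2 17 3 5 7 13 14 12)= [0, 1, 17, 5, 4, 7, 6, 13, 8, 9, 10, 11, 2, 14, 12, 15, 16, 3]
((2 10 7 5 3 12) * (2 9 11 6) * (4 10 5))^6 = (2 6 11 9 12 3 5)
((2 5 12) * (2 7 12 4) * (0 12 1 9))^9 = ((0 12 7 1 9)(2 5 4))^9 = (0 9 1 7 12)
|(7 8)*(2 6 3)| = |(2 6 3)(7 8)| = 6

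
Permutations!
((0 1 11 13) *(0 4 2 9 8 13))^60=(13)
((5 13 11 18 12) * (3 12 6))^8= ((3 12 5 13 11 18 6))^8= (3 12 5 13 11 18 6)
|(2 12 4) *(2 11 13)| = |(2 12 4 11 13)| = 5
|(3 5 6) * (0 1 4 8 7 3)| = |(0 1 4 8 7 3 5 6)| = 8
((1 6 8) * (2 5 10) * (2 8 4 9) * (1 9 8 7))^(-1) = (1 7 10 5 2 9 8 4 6)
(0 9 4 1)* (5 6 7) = (0 9 4 1)(5 6 7) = [9, 0, 2, 3, 1, 6, 7, 5, 8, 4]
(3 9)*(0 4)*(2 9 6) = (0 4)(2 9 3 6) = [4, 1, 9, 6, 0, 5, 2, 7, 8, 3]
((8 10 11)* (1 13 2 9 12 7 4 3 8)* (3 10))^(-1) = (1 11 10 4 7 12 9 2 13)(3 8)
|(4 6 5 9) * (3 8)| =4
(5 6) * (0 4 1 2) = [4, 2, 0, 3, 1, 6, 5] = (0 4 1 2)(5 6)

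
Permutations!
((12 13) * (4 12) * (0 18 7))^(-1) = (0 7 18)(4 13 12)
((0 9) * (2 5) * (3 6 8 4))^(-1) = ((0 9)(2 5)(3 6 8 4))^(-1) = (0 9)(2 5)(3 4 8 6)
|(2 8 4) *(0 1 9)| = 3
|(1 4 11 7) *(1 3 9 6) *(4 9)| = 12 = |(1 9 6)(3 4 11 7)|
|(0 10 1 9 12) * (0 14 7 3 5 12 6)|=5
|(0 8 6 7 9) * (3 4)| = 10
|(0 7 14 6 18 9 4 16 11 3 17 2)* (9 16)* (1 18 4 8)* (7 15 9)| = |(0 15 9 8 1 18 16 11 3 17 2)(4 7 14 6)| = 44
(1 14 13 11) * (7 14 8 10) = (1 8 10 7 14 13 11) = [0, 8, 2, 3, 4, 5, 6, 14, 10, 9, 7, 1, 12, 11, 13]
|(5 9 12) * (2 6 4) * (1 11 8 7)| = 12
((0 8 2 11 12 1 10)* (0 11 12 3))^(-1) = (0 3 11 10 1 12 2 8)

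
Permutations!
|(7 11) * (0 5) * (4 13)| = 2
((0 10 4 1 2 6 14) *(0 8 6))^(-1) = ((0 10 4 1 2)(6 14 8))^(-1) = (0 2 1 4 10)(6 8 14)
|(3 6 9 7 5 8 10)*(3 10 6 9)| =6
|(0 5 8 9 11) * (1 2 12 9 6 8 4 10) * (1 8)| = 11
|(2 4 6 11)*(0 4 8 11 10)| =12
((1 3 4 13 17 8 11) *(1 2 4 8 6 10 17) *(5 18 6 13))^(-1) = (1 13 17 10 6 18 5 4 2 11 8 3)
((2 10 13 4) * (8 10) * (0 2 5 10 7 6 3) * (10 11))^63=((0 2 8 7 6 3)(4 5 11 10 13))^63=(0 7)(2 6)(3 8)(4 10 5 13 11)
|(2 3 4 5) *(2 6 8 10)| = |(2 3 4 5 6 8 10)| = 7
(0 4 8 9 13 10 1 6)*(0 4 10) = (0 10 1 6 4 8 9 13) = [10, 6, 2, 3, 8, 5, 4, 7, 9, 13, 1, 11, 12, 0]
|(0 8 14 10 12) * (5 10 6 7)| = 8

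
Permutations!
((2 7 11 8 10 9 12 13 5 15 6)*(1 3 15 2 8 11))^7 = (1 12 15 5 8 7 9 3 13 6 2 10)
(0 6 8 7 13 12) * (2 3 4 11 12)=(0 6 8 7 13 2 3 4 11 12)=[6, 1, 3, 4, 11, 5, 8, 13, 7, 9, 10, 12, 0, 2]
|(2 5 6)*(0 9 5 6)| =6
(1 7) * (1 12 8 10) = (1 7 12 8 10) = [0, 7, 2, 3, 4, 5, 6, 12, 10, 9, 1, 11, 8]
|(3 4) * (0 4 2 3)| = |(0 4)(2 3)| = 2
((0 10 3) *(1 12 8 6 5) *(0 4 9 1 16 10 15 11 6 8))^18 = (0 10)(1 5)(3 15)(4 11)(6 9)(12 16)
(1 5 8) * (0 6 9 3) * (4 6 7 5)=(0 7 5 8 1 4 6 9 3)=[7, 4, 2, 0, 6, 8, 9, 5, 1, 3]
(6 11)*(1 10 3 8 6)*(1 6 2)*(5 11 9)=(1 10 3 8 2)(5 11 6 9)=[0, 10, 1, 8, 4, 11, 9, 7, 2, 5, 3, 6]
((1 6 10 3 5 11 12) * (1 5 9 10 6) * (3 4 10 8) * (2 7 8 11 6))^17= ((2 7 8 3 9 11 12 5 6)(4 10))^17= (2 6 5 12 11 9 3 8 7)(4 10)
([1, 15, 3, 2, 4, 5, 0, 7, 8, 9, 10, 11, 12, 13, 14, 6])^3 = [6, 0, 3, 2, 4, 5, 15, 7, 8, 9, 10, 11, 12, 13, 14, 1]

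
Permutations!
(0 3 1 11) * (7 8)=(0 3 1 11)(7 8)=[3, 11, 2, 1, 4, 5, 6, 8, 7, 9, 10, 0]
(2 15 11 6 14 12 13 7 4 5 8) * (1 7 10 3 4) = (1 7)(2 15 11 6 14 12 13 10 3 4 5 8) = [0, 7, 15, 4, 5, 8, 14, 1, 2, 9, 3, 6, 13, 10, 12, 11]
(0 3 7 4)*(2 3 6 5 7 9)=[6, 1, 3, 9, 0, 7, 5, 4, 8, 2]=(0 6 5 7 4)(2 3 9)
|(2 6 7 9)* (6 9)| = 2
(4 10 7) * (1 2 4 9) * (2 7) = (1 7 9)(2 4 10) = [0, 7, 4, 3, 10, 5, 6, 9, 8, 1, 2]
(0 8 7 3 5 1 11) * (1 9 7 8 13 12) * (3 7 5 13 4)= (0 4 3 13 12 1 11)(5 9)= [4, 11, 2, 13, 3, 9, 6, 7, 8, 5, 10, 0, 1, 12]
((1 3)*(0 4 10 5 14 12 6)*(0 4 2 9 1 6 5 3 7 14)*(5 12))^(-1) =((0 2 9 1 7 14 5)(3 6 4 10))^(-1) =(0 5 14 7 1 9 2)(3 10 4 6)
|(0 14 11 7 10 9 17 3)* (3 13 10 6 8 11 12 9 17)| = |(0 14 12 9 3)(6 8 11 7)(10 17 13)| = 60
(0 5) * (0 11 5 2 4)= (0 2 4)(5 11)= [2, 1, 4, 3, 0, 11, 6, 7, 8, 9, 10, 5]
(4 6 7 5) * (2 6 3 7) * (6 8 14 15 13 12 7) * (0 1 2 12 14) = [1, 2, 8, 6, 3, 4, 12, 5, 0, 9, 10, 11, 7, 14, 15, 13] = (0 1 2 8)(3 6 12 7 5 4)(13 14 15)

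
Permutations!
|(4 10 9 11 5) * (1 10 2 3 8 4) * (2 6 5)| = |(1 10 9 11 2 3 8 4 6 5)| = 10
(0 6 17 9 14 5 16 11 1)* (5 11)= (0 6 17 9 14 11 1)(5 16)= [6, 0, 2, 3, 4, 16, 17, 7, 8, 14, 10, 1, 12, 13, 11, 15, 5, 9]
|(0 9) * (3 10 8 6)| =4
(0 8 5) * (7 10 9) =(0 8 5)(7 10 9) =[8, 1, 2, 3, 4, 0, 6, 10, 5, 7, 9]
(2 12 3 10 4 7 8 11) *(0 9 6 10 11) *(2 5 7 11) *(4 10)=[9, 1, 12, 2, 11, 7, 4, 8, 0, 6, 10, 5, 3]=(0 9 6 4 11 5 7 8)(2 12 3)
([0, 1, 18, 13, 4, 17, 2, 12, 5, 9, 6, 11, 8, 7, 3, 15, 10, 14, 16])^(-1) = (2 6 10 16 18)(3 14 17 5 8 12 7 13)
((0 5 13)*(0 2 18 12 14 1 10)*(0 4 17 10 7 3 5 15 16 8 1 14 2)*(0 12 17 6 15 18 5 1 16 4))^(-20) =(18)(1 7 3)(4 6 15)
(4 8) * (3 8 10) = [0, 1, 2, 8, 10, 5, 6, 7, 4, 9, 3] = (3 8 4 10)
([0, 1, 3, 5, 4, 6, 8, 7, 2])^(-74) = (2 3 5 6 8)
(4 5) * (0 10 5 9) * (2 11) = (0 10 5 4 9)(2 11) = [10, 1, 11, 3, 9, 4, 6, 7, 8, 0, 5, 2]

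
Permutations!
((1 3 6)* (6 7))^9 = ((1 3 7 6))^9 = (1 3 7 6)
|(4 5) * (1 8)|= 2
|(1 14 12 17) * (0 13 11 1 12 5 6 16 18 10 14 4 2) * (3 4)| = 42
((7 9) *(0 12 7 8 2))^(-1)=((0 12 7 9 8 2))^(-1)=(0 2 8 9 7 12)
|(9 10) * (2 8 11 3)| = 4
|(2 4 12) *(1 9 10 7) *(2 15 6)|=20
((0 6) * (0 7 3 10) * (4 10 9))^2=((0 6 7 3 9 4 10))^2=(0 7 9 10 6 3 4)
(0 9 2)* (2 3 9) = (0 2)(3 9) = [2, 1, 0, 9, 4, 5, 6, 7, 8, 3]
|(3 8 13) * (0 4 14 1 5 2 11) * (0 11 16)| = 21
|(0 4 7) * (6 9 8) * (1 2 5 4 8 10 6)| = 21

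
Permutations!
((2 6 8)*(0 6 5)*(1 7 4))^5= ((0 6 8 2 5)(1 7 4))^5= (8)(1 4 7)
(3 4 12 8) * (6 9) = [0, 1, 2, 4, 12, 5, 9, 7, 3, 6, 10, 11, 8] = (3 4 12 8)(6 9)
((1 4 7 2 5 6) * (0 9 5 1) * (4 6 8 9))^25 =((0 4 7 2 1 6)(5 8 9))^25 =(0 4 7 2 1 6)(5 8 9)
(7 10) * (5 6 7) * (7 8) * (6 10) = (5 10)(6 8 7) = [0, 1, 2, 3, 4, 10, 8, 6, 7, 9, 5]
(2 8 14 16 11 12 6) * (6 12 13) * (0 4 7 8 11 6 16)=(0 4 7 8 14)(2 11 13 16 6)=[4, 1, 11, 3, 7, 5, 2, 8, 14, 9, 10, 13, 12, 16, 0, 15, 6]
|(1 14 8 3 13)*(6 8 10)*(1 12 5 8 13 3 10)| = 6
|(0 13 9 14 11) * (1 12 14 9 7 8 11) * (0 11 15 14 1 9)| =14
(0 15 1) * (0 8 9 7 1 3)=(0 15 3)(1 8 9 7)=[15, 8, 2, 0, 4, 5, 6, 1, 9, 7, 10, 11, 12, 13, 14, 3]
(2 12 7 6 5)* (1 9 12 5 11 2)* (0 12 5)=[12, 9, 0, 3, 4, 1, 11, 6, 8, 5, 10, 2, 7]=(0 12 7 6 11 2)(1 9 5)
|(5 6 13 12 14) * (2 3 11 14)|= 8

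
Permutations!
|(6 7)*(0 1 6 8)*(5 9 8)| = 7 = |(0 1 6 7 5 9 8)|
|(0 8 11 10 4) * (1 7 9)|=15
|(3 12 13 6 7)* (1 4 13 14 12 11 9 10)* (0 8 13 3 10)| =22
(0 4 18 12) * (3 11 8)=(0 4 18 12)(3 11 8)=[4, 1, 2, 11, 18, 5, 6, 7, 3, 9, 10, 8, 0, 13, 14, 15, 16, 17, 12]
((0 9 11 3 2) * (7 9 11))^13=(0 11 3 2)(7 9)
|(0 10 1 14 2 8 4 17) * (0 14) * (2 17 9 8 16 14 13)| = 15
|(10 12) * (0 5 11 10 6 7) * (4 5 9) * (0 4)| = 14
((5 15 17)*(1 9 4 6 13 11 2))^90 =(17)(1 2 11 13 6 4 9)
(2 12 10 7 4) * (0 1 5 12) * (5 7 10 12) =(12)(0 1 7 4 2) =[1, 7, 0, 3, 2, 5, 6, 4, 8, 9, 10, 11, 12]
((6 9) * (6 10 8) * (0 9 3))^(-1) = (0 3 6 8 10 9)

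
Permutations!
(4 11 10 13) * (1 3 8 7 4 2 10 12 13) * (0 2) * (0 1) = (0 2 10)(1 3 8 7 4 11 12 13) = [2, 3, 10, 8, 11, 5, 6, 4, 7, 9, 0, 12, 13, 1]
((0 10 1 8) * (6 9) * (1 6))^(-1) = (0 8 1 9 6 10)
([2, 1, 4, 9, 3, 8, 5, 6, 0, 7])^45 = [0, 1, 2, 3, 4, 5, 6, 7, 8, 9]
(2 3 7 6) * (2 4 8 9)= (2 3 7 6 4 8 9)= [0, 1, 3, 7, 8, 5, 4, 6, 9, 2]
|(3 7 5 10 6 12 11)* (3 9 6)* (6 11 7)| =6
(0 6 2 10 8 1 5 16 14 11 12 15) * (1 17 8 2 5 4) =[6, 4, 10, 3, 1, 16, 5, 7, 17, 9, 2, 12, 15, 13, 11, 0, 14, 8] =(0 6 5 16 14 11 12 15)(1 4)(2 10)(8 17)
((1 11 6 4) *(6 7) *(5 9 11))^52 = ((1 5 9 11 7 6 4))^52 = (1 11 4 9 6 5 7)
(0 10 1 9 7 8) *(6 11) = [10, 9, 2, 3, 4, 5, 11, 8, 0, 7, 1, 6] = (0 10 1 9 7 8)(6 11)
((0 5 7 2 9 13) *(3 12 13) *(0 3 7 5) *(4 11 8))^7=((2 9 7)(3 12 13)(4 11 8))^7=(2 9 7)(3 12 13)(4 11 8)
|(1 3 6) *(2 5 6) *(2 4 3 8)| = 10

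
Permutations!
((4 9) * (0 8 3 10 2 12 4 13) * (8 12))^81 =((0 12 4 9 13)(2 8 3 10))^81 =(0 12 4 9 13)(2 8 3 10)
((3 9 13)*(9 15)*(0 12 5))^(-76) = ((0 12 5)(3 15 9 13))^(-76) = (15)(0 5 12)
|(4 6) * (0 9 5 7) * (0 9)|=|(4 6)(5 7 9)|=6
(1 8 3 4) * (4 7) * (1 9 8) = (3 7 4 9 8) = [0, 1, 2, 7, 9, 5, 6, 4, 3, 8]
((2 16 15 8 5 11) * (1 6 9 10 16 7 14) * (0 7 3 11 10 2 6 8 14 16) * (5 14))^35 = (0 10 5 15 16 7)(1 14 8)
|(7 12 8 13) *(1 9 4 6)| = |(1 9 4 6)(7 12 8 13)| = 4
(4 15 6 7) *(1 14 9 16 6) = (1 14 9 16 6 7 4 15) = [0, 14, 2, 3, 15, 5, 7, 4, 8, 16, 10, 11, 12, 13, 9, 1, 6]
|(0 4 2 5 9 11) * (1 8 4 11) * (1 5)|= 4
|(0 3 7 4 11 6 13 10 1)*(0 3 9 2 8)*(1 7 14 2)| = 42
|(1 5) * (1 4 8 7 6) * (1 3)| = 7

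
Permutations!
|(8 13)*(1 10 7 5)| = 4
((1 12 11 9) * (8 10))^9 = (1 12 11 9)(8 10)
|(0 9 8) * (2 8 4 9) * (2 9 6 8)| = |(0 9 4 6 8)| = 5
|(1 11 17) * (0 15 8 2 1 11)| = |(0 15 8 2 1)(11 17)| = 10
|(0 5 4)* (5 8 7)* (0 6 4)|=4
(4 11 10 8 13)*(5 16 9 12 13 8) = (4 11 10 5 16 9 12 13) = [0, 1, 2, 3, 11, 16, 6, 7, 8, 12, 5, 10, 13, 4, 14, 15, 9]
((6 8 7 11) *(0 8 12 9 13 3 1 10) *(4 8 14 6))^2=(0 6 9 3 10 14 12 13 1)(4 7)(8 11)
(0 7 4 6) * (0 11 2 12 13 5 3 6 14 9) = [7, 1, 12, 6, 14, 3, 11, 4, 8, 0, 10, 2, 13, 5, 9] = (0 7 4 14 9)(2 12 13 5 3 6 11)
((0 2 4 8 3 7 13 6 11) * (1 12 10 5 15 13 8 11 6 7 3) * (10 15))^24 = (15)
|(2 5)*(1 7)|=|(1 7)(2 5)|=2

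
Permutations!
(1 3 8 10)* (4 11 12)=(1 3 8 10)(4 11 12)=[0, 3, 2, 8, 11, 5, 6, 7, 10, 9, 1, 12, 4]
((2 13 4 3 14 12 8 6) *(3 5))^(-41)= (2 3 6 5 8 4 12 13 14)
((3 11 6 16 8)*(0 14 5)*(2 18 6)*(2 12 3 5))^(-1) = (0 5 8 16 6 18 2 14)(3 12 11) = ((0 14 2 18 6 16 8 5)(3 11 12))^(-1)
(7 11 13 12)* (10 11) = [0, 1, 2, 3, 4, 5, 6, 10, 8, 9, 11, 13, 7, 12] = (7 10 11 13 12)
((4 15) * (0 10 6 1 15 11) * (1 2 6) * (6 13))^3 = (0 15)(1 11)(4 10)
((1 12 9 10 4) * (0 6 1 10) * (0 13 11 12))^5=((0 6 1)(4 10)(9 13 11 12))^5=(0 1 6)(4 10)(9 13 11 12)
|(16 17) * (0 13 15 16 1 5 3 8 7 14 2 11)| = |(0 13 15 16 17 1 5 3 8 7 14 2 11)| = 13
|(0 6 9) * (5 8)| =|(0 6 9)(5 8)| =6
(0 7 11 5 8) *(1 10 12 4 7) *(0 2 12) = (0 1 10)(2 12 4 7 11 5 8) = [1, 10, 12, 3, 7, 8, 6, 11, 2, 9, 0, 5, 4]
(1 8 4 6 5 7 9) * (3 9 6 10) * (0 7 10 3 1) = (0 7 6 5 10 1 8 4 3 9) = [7, 8, 2, 9, 3, 10, 5, 6, 4, 0, 1]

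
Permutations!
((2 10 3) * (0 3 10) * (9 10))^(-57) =((0 3 2)(9 10))^(-57) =(9 10)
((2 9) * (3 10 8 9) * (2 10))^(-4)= (8 10 9)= ((2 3)(8 9 10))^(-4)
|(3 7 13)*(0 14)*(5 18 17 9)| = 12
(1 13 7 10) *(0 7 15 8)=(0 7 10 1 13 15 8)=[7, 13, 2, 3, 4, 5, 6, 10, 0, 9, 1, 11, 12, 15, 14, 8]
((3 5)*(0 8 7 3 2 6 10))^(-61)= (0 3 6 8 5 10 7 2)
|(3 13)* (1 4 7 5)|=4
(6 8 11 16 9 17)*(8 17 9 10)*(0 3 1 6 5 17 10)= (0 3 1 6 10 8 11 16)(5 17)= [3, 6, 2, 1, 4, 17, 10, 7, 11, 9, 8, 16, 12, 13, 14, 15, 0, 5]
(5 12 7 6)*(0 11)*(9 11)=(0 9 11)(5 12 7 6)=[9, 1, 2, 3, 4, 12, 5, 6, 8, 11, 10, 0, 7]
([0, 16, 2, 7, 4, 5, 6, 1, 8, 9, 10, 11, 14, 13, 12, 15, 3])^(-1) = [0, 7, 2, 16, 4, 5, 6, 3, 8, 9, 10, 11, 14, 13, 12, 15, 1]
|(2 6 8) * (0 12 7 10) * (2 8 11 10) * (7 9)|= 8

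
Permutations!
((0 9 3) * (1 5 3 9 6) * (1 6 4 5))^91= (9)(0 3 5 4)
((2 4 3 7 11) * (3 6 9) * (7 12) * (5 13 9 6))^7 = ((2 4 5 13 9 3 12 7 11))^7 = (2 7 3 13 4 11 12 9 5)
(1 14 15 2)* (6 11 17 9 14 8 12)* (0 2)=(0 2 1 8 12 6 11 17 9 14 15)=[2, 8, 1, 3, 4, 5, 11, 7, 12, 14, 10, 17, 6, 13, 15, 0, 16, 9]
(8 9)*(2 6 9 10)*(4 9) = (2 6 4 9 8 10) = [0, 1, 6, 3, 9, 5, 4, 7, 10, 8, 2]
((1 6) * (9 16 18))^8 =(9 18 16)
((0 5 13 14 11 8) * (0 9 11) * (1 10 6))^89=(0 5 13 14)(1 6 10)(8 11 9)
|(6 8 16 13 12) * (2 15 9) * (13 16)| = |(16)(2 15 9)(6 8 13 12)| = 12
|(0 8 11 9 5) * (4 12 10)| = 15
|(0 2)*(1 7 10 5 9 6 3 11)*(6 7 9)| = 8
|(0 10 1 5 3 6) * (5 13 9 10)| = 4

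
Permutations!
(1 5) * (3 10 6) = (1 5)(3 10 6) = [0, 5, 2, 10, 4, 1, 3, 7, 8, 9, 6]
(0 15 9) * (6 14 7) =[15, 1, 2, 3, 4, 5, 14, 6, 8, 0, 10, 11, 12, 13, 7, 9] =(0 15 9)(6 14 7)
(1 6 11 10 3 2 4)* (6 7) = (1 7 6 11 10 3 2 4) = [0, 7, 4, 2, 1, 5, 11, 6, 8, 9, 3, 10]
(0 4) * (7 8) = (0 4)(7 8) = [4, 1, 2, 3, 0, 5, 6, 8, 7]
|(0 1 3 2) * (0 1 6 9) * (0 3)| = 6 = |(0 6 9 3 2 1)|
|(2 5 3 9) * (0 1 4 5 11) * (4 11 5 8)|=12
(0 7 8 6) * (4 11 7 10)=[10, 1, 2, 3, 11, 5, 0, 8, 6, 9, 4, 7]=(0 10 4 11 7 8 6)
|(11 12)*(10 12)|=3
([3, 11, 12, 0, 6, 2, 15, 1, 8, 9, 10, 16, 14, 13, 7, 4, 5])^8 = (16)(4 15 6)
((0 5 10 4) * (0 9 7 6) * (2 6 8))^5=(0 7 5 8 10 2 4 6 9)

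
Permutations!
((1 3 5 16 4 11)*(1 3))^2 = ((3 5 16 4 11))^2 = (3 16 11 5 4)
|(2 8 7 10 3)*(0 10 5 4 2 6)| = |(0 10 3 6)(2 8 7 5 4)| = 20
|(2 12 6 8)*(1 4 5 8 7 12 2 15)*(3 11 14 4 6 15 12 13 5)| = |(1 6 7 13 5 8 12 15)(3 11 14 4)| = 8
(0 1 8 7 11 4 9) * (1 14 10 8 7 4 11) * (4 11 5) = (0 14 10 8 11 5 4 9)(1 7) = [14, 7, 2, 3, 9, 4, 6, 1, 11, 0, 8, 5, 12, 13, 10]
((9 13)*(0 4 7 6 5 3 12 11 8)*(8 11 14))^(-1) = ((0 4 7 6 5 3 12 14 8)(9 13))^(-1) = (0 8 14 12 3 5 6 7 4)(9 13)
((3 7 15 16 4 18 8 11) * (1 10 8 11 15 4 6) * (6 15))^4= (3 11 18 4 7)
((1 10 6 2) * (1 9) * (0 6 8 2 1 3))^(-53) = ((0 6 1 10 8 2 9 3))^(-53) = (0 10 9 6 8 3 1 2)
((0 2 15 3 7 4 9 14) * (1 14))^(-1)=(0 14 1 9 4 7 3 15 2)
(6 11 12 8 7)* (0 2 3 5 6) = (0 2 3 5 6 11 12 8 7) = [2, 1, 3, 5, 4, 6, 11, 0, 7, 9, 10, 12, 8]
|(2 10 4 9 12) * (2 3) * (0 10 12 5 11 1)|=|(0 10 4 9 5 11 1)(2 12 3)|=21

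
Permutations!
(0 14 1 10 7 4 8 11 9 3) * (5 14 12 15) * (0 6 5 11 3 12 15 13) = (0 15 11 9 12 13)(1 10 7 4 8 3 6 5 14) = [15, 10, 2, 6, 8, 14, 5, 4, 3, 12, 7, 9, 13, 0, 1, 11]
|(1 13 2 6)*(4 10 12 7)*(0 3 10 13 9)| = 11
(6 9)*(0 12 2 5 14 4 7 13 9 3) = [12, 1, 5, 0, 7, 14, 3, 13, 8, 6, 10, 11, 2, 9, 4] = (0 12 2 5 14 4 7 13 9 6 3)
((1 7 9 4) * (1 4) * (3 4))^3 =(9)(3 4)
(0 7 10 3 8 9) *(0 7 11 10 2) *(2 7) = (0 11 10 3 8 9 2) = [11, 1, 0, 8, 4, 5, 6, 7, 9, 2, 3, 10]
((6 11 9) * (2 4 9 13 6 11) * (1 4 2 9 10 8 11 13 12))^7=((1 4 10 8 11 12)(6 9 13))^7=(1 4 10 8 11 12)(6 9 13)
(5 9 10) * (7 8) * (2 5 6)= [0, 1, 5, 3, 4, 9, 2, 8, 7, 10, 6]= (2 5 9 10 6)(7 8)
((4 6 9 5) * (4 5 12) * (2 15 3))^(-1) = (2 3 15)(4 12 9 6)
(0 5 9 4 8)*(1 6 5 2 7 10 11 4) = (0 2 7 10 11 4 8)(1 6 5 9) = [2, 6, 7, 3, 8, 9, 5, 10, 0, 1, 11, 4]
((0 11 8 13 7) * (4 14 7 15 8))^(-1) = (0 7 14 4 11)(8 15 13)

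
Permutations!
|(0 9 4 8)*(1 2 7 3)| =|(0 9 4 8)(1 2 7 3)| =4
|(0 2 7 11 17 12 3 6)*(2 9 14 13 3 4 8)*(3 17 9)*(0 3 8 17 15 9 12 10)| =36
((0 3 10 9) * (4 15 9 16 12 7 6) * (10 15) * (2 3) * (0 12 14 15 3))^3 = (0 2)(4 14 12)(6 16 9)(7 10 15)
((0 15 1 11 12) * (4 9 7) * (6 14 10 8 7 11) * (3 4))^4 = ((0 15 1 6 14 10 8 7 3 4 9 11 12))^4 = (0 14 3 12 6 7 11 1 8 9 15 10 4)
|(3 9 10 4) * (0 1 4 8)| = 7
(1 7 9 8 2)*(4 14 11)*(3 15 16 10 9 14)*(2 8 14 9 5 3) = (1 7 9 14 11 4 2)(3 15 16 10 5) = [0, 7, 1, 15, 2, 3, 6, 9, 8, 14, 5, 4, 12, 13, 11, 16, 10]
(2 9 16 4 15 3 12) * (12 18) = [0, 1, 9, 18, 15, 5, 6, 7, 8, 16, 10, 11, 2, 13, 14, 3, 4, 17, 12] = (2 9 16 4 15 3 18 12)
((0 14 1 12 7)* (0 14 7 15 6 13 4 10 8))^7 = ((0 7 14 1 12 15 6 13 4 10 8))^7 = (0 13 1 8 6 14 10 15 7 4 12)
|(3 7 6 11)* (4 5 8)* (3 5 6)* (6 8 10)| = 4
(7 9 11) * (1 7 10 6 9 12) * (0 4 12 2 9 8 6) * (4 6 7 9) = [6, 9, 4, 3, 12, 5, 8, 2, 7, 11, 0, 10, 1] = (0 6 8 7 2 4 12 1 9 11 10)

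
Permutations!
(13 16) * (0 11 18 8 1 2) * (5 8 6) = [11, 2, 0, 3, 4, 8, 5, 7, 1, 9, 10, 18, 12, 16, 14, 15, 13, 17, 6] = (0 11 18 6 5 8 1 2)(13 16)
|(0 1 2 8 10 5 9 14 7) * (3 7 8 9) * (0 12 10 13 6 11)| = 45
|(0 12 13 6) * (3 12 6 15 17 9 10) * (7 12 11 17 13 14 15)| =|(0 6)(3 11 17 9 10)(7 12 14 15 13)| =10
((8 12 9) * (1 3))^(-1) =(1 3)(8 9 12)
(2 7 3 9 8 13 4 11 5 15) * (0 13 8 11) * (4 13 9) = (0 9 11 5 15 2 7 3 4) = [9, 1, 7, 4, 0, 15, 6, 3, 8, 11, 10, 5, 12, 13, 14, 2]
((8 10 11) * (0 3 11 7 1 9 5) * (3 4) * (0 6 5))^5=(0 10 4 7 3 1 11 9 8)(5 6)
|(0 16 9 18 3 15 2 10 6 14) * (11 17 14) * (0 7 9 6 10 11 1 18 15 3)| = 35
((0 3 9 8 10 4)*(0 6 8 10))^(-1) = (0 8 6 4 10 9 3)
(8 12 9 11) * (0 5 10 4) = (0 5 10 4)(8 12 9 11) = [5, 1, 2, 3, 0, 10, 6, 7, 12, 11, 4, 8, 9]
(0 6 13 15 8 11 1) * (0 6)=(1 6 13 15 8 11)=[0, 6, 2, 3, 4, 5, 13, 7, 11, 9, 10, 1, 12, 15, 14, 8]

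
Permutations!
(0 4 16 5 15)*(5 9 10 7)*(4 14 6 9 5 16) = (0 14 6 9 10 7 16 5 15) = [14, 1, 2, 3, 4, 15, 9, 16, 8, 10, 7, 11, 12, 13, 6, 0, 5]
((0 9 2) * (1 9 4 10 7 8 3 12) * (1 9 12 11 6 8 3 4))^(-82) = (0 9 1 2 12)(3 6 4 7 11 8 10)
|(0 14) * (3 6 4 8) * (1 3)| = 10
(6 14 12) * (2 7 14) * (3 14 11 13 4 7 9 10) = (2 9 10 3 14 12 6)(4 7 11 13) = [0, 1, 9, 14, 7, 5, 2, 11, 8, 10, 3, 13, 6, 4, 12]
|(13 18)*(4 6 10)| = 6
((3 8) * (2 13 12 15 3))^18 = (15)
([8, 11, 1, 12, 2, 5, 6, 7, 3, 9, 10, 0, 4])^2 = [3, 0, 11, 4, 1, 5, 6, 7, 12, 9, 10, 8, 2]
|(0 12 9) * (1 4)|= |(0 12 9)(1 4)|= 6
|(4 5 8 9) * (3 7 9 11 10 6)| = 9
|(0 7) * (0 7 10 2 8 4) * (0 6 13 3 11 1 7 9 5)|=|(0 10 2 8 4 6 13 3 11 1 7 9 5)|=13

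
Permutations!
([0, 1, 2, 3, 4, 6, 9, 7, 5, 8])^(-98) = (5 9)(6 8)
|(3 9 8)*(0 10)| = |(0 10)(3 9 8)| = 6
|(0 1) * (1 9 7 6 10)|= 6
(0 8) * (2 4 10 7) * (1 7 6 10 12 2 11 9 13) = (0 8)(1 7 11 9 13)(2 4 12)(6 10) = [8, 7, 4, 3, 12, 5, 10, 11, 0, 13, 6, 9, 2, 1]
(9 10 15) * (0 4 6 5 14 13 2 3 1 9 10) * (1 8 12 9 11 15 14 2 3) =[4, 11, 1, 8, 6, 2, 5, 7, 12, 0, 14, 15, 9, 3, 13, 10] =(0 4 6 5 2 1 11 15 10 14 13 3 8 12 9)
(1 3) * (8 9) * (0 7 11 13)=(0 7 11 13)(1 3)(8 9)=[7, 3, 2, 1, 4, 5, 6, 11, 9, 8, 10, 13, 12, 0]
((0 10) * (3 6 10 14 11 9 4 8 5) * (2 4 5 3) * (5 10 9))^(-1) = ((0 14 11 5 2 4 8 3 6 9 10))^(-1) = (0 10 9 6 3 8 4 2 5 11 14)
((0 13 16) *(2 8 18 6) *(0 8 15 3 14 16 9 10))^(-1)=((0 13 9 10)(2 15 3 14 16 8 18 6))^(-1)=(0 10 9 13)(2 6 18 8 16 14 3 15)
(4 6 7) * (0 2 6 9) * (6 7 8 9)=(0 2 7 4 6 8 9)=[2, 1, 7, 3, 6, 5, 8, 4, 9, 0]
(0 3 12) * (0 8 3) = (3 12 8) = [0, 1, 2, 12, 4, 5, 6, 7, 3, 9, 10, 11, 8]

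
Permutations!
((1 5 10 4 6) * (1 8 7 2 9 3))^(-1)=(1 3 9 2 7 8 6 4 10 5)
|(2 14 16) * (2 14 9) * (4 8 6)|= 6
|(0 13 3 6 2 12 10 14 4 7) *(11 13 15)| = 12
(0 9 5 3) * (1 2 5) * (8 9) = (0 8 9 1 2 5 3) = [8, 2, 5, 0, 4, 3, 6, 7, 9, 1]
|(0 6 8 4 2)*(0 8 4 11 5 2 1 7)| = |(0 6 4 1 7)(2 8 11 5)| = 20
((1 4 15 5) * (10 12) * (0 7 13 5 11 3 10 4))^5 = (3 11 15 4 12 10)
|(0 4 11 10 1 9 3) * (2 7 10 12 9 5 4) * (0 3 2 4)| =10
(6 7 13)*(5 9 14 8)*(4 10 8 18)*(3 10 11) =[0, 1, 2, 10, 11, 9, 7, 13, 5, 14, 8, 3, 12, 6, 18, 15, 16, 17, 4] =(3 10 8 5 9 14 18 4 11)(6 7 13)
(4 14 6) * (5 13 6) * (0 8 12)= (0 8 12)(4 14 5 13 6)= [8, 1, 2, 3, 14, 13, 4, 7, 12, 9, 10, 11, 0, 6, 5]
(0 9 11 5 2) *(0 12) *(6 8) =(0 9 11 5 2 12)(6 8) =[9, 1, 12, 3, 4, 2, 8, 7, 6, 11, 10, 5, 0]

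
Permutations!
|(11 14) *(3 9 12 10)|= |(3 9 12 10)(11 14)|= 4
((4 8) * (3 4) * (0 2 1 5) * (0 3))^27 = (0 8 4 3 5 1 2)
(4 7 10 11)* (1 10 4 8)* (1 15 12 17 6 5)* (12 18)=(1 10 11 8 15 18 12 17 6 5)(4 7)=[0, 10, 2, 3, 7, 1, 5, 4, 15, 9, 11, 8, 17, 13, 14, 18, 16, 6, 12]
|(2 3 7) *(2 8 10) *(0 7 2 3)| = 6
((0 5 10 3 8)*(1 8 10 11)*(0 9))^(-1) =((0 5 11 1 8 9)(3 10))^(-1) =(0 9 8 1 11 5)(3 10)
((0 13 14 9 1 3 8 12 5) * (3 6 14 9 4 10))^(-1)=(0 5 12 8 3 10 4 14 6 1 9 13)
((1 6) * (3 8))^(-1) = (1 6)(3 8) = ((1 6)(3 8))^(-1)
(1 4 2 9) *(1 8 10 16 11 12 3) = (1 4 2 9 8 10 16 11 12 3) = [0, 4, 9, 1, 2, 5, 6, 7, 10, 8, 16, 12, 3, 13, 14, 15, 11]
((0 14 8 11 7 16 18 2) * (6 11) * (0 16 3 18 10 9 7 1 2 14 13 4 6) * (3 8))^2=(0 4 11 2 10 7)(1 16 9 8 13 6)(3 14 18)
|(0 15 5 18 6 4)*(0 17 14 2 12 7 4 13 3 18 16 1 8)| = 12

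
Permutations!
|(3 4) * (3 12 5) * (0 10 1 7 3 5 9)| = 8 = |(0 10 1 7 3 4 12 9)|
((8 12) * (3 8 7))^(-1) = (3 7 12 8)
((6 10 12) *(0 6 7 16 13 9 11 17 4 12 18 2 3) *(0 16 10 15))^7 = (0 6 15)(2 4 16 7 9 18 17 3 12 13 10 11)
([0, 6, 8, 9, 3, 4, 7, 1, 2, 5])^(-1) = [0, 7, 8, 4, 5, 9, 1, 6, 2, 3]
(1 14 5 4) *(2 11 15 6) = (1 14 5 4)(2 11 15 6) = [0, 14, 11, 3, 1, 4, 2, 7, 8, 9, 10, 15, 12, 13, 5, 6]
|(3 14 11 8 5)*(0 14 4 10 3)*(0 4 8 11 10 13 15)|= 9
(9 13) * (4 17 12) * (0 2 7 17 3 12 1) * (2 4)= (0 4 3 12 2 7 17 1)(9 13)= [4, 0, 7, 12, 3, 5, 6, 17, 8, 13, 10, 11, 2, 9, 14, 15, 16, 1]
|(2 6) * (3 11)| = 2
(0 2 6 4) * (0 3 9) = [2, 1, 6, 9, 3, 5, 4, 7, 8, 0] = (0 2 6 4 3 9)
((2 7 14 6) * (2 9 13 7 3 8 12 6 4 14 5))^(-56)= (14)(2 7 9 12 3 5 13 6 8)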